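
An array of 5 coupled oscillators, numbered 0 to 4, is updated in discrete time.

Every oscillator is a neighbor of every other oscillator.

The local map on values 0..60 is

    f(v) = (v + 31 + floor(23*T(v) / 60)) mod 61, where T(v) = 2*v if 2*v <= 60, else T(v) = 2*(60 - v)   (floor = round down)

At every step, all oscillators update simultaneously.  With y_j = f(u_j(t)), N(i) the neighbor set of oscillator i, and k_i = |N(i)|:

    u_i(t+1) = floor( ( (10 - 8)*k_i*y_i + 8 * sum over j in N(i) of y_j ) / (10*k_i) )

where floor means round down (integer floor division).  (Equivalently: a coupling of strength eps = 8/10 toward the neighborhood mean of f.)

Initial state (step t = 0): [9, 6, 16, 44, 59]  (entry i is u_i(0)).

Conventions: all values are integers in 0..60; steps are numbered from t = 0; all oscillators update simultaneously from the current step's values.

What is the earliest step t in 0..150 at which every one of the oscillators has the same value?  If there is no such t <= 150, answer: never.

Answer: 1
Key observation: Synchronization is absorbing here: once all oscillators are equal they stay equal, and step 1 is the first all-equal step.

Derivation:
t=0: [9, 6, 16, 44, 59]  (not all equal)
t=1: [40, 40, 40, 40, 40]  (all equal)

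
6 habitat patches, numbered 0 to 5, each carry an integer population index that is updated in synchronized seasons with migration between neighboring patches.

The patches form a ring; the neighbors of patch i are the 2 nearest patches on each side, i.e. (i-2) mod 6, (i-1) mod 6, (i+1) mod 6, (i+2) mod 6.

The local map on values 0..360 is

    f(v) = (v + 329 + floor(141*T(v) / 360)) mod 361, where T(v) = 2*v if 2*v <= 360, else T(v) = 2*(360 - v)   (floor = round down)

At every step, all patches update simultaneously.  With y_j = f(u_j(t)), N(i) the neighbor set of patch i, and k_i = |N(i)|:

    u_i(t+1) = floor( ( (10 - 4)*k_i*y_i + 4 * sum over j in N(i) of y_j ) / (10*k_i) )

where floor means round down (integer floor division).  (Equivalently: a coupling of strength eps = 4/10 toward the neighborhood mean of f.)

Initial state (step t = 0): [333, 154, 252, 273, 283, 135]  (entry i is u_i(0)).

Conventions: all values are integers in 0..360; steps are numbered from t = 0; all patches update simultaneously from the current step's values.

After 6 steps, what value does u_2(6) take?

Answer: u_2(6) = 318

Derivation:
t=0: [333, 154, 252, 273, 283, 135]
t=1: [299, 259, 300, 291, 300, 243]
t=2: [312, 308, 313, 311, 313, 306]
t=3: [316, 316, 316, 316, 316, 316]
t=4: [318, 318, 318, 318, 318, 318]
t=5: [318, 318, 318, 318, 318, 318]
t=6: [318, 318, 318, 318, 318, 318]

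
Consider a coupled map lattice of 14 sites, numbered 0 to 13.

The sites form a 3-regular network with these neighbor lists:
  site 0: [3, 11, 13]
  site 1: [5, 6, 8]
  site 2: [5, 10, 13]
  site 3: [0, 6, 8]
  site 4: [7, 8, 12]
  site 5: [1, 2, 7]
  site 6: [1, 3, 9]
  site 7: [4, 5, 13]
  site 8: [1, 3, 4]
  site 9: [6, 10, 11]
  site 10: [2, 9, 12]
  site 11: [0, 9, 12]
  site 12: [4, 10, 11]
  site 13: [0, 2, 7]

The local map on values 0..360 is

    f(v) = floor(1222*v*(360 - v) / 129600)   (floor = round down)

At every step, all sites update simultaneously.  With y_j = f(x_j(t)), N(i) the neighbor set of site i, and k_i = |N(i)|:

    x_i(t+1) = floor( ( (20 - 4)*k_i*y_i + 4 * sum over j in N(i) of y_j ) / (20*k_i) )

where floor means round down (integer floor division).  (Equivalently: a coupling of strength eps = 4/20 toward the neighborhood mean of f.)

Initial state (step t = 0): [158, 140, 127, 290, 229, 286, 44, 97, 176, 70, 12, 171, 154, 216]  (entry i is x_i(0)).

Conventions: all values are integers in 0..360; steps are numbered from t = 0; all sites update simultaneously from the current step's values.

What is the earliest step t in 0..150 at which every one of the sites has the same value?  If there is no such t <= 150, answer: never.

Simulating step by step:
t=0: [158, 140, 127, 290, 229, 286, 44, 97, 176, 70, 12, 171, 154, 216]  (not all equal)
t=1: [292, 274, 258, 201, 281, 213, 149, 243, 294, 184, 82, 295, 280, 289]  (not all equal)
t=2: [194, 229, 245, 285, 211, 285, 292, 260, 194, 290, 222, 190, 209, 201]  (not all equal)
t=3: [296, 271, 264, 213, 293, 213, 194, 249, 294, 204, 280, 295, 296, 295]  (not all equal)
t=4: [186, 233, 236, 280, 189, 284, 297, 252, 192, 286, 216, 187, 180, 189]  (not all equal)
t=5: [298, 268, 273, 221, 300, 216, 186, 258, 296, 210, 286, 297, 304, 298]  (not all equal)
t=6: [181, 237, 222, 275, 174, 281, 298, 240, 188, 282, 204, 182, 164, 182]  (not all equal)
t=7: [299, 265, 284, 228, 302, 222, 185, 271, 296, 217, 293, 298, 303, 301]  (not all equal)
t=8: [178, 241, 205, 270, 169, 274, 298, 222, 188, 277, 191, 180, 164, 173]  (not all equal)
t=9: [299, 262, 294, 235, 302, 234, 186, 285, 296, 225, 297, 298, 303, 303]  (not all equal)
t=10: [177, 244, 186, 264, 168, 264, 297, 201, 187, 272, 182, 180, 163, 166]  (not all equal)
t=11: [300, 260, 300, 242, 303, 248, 189, 297, 297, 232, 299, 299, 302, 303]  (not all equal)
t=12: [175, 245, 174, 258, 164, 248, 296, 179, 185, 267, 177, 177, 165, 163]  (not all equal)
t=13: [301, 261, 301, 250, 303, 267, 192, 301, 298, 239, 300, 300, 303, 302]  (not all equal)
t=14: [173, 241, 171, 250, 163, 225, 294, 171, 183, 260, 175, 175, 162, 165]  (not all equal)
t=15: [301, 267, 302, 260, 302, 287, 197, 302, 299, 248, 300, 300, 302, 303]  (not all equal)
t=16: [172, 231, 167, 238, 165, 195, 290, 166, 179, 251, 174, 174, 165, 162]  (not all equal)
t=17: [301, 277, 303, 271, 303, 301, 206, 302, 301, 259, 301, 301, 303, 302]  (not all equal)
t=18: [170, 215, 162, 223, 162, 169, 285, 164, 173, 239, 171, 171, 162, 164]  (not all equal)
t=19: [302, 288, 302, 284, 302, 303, 217, 303, 302, 271, 301, 301, 302, 303]  (not all equal)
t=20: [167, 197, 164, 203, 164, 164, 275, 162, 169, 223, 170, 170, 165, 162]  (not all equal)
t=21: [302, 296, 303, 295, 303, 302, 235, 302, 303, 285, 302, 302, 303, 302]  (not all equal)
t=22: [166, 182, 162, 184, 162, 165, 258, 164, 164, 201, 167, 167, 162, 164]  (not all equal)
t=23: [303, 300, 302, 300, 302, 303, 259, 302, 303, 297, 302, 302, 302, 302]  (not all equal)
t=24: [162, 173, 164, 173, 164, 162, 231, 164, 163, 179, 165, 165, 165, 164]  (not all equal)
t=25: [302, 302, 302, 302, 302, 302, 285, 302, 302, 303, 303, 303, 303, 302]  (not all equal)
t=26: [164, 167, 164, 167, 164, 165, 193, 165, 165, 164, 162, 162, 162, 165]  (not all equal)
t=27: [302, 303, 302, 303, 302, 303, 303, 303, 303, 302, 302, 302, 302, 303]  (not all equal)
t=28: [164, 162, 164, 162, 164, 162, 162, 162, 162, 164, 165, 165, 165, 162]  (not all equal)
t=29: [302, 302, 302, 302, 302, 302, 302, 302, 302, 302, 303, 303, 303, 302]  (not all equal)
t=30: [164, 165, 164, 165, 164, 165, 165, 165, 165, 164, 162, 162, 162, 165]  (not all equal)
t=31: [302, 303, 302, 303, 302, 303, 303, 303, 303, 302, 302, 302, 302, 303]  (not all equal)

Answer: never
Key observation: The state at step 27 reappears at step 31 — the system is in a cycle of period 4 from step 27 on.  No step 0..31 is synchronized, and the cycle repeats forever, so no step up to 150 (or ever) has all sites equal.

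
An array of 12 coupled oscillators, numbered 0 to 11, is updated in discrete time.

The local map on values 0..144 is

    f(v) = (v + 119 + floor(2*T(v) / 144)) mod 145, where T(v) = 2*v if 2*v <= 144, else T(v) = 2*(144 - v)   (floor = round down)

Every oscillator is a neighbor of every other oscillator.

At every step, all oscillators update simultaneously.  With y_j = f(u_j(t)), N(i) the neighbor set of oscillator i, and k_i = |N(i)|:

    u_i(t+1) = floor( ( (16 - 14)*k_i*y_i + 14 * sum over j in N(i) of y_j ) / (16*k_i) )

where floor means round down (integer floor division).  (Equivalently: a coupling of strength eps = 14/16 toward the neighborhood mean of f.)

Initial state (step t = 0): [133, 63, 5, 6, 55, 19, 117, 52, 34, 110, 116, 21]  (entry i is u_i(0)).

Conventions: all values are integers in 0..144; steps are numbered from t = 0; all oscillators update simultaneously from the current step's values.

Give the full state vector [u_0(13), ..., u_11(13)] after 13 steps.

Answer: [66, 66, 66, 66, 66, 66, 66, 66, 66, 66, 66, 66]

Derivation:
t=0: [133, 63, 5, 6, 55, 19, 117, 52, 34, 110, 116, 21]
t=1: [84, 81, 85, 85, 81, 85, 83, 80, 80, 83, 83, 86]
t=2: [58, 57, 58, 58, 57, 58, 58, 57, 57, 58, 58, 58]
t=3: [32, 32, 32, 32, 32, 32, 32, 32, 32, 32, 32, 32]
t=4: [6, 6, 6, 6, 6, 6, 6, 6, 6, 6, 6, 6]
t=5: [125, 125, 125, 125, 125, 125, 125, 125, 125, 125, 125, 125]
t=6: [99, 99, 99, 99, 99, 99, 99, 99, 99, 99, 99, 99]
t=7: [74, 74, 74, 74, 74, 74, 74, 74, 74, 74, 74, 74]
t=8: [49, 49, 49, 49, 49, 49, 49, 49, 49, 49, 49, 49]
t=9: [24, 24, 24, 24, 24, 24, 24, 24, 24, 24, 24, 24]
t=10: [143, 143, 143, 143, 143, 143, 143, 143, 143, 143, 143, 143]
t=11: [117, 117, 117, 117, 117, 117, 117, 117, 117, 117, 117, 117]
t=12: [91, 91, 91, 91, 91, 91, 91, 91, 91, 91, 91, 91]
t=13: [66, 66, 66, 66, 66, 66, 66, 66, 66, 66, 66, 66]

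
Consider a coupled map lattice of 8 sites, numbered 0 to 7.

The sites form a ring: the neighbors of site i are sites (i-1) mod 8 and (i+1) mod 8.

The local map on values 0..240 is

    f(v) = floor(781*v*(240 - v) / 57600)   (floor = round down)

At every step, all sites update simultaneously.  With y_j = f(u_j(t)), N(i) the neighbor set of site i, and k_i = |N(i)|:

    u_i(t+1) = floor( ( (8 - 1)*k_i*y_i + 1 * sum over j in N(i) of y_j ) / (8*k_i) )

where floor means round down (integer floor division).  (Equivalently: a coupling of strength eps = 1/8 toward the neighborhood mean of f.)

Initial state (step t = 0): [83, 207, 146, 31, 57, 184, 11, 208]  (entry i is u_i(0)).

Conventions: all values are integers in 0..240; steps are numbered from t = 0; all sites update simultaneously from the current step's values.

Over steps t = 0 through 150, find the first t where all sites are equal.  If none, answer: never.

Simulating step by step:
t=0: [83, 207, 146, 31, 57, 184, 11, 208]  (not all equal)
t=1: [165, 103, 173, 96, 137, 132, 44, 91]  (not all equal)
t=2: [169, 187, 161, 185, 190, 188, 125, 177]  (not all equal)
t=3: [159, 138, 167, 138, 128, 135, 187, 154]  (not all equal)
t=4: [175, 187, 168, 188, 193, 188, 140, 175]  (not all equal)
t=5: [152, 137, 160, 133, 123, 134, 183, 156]  (not all equal)
t=6: [181, 189, 175, 191, 194, 189, 146, 175]  (not all equal)
t=7: [143, 132, 150, 127, 121, 132, 180, 155]  (not all equal)
t=8: [187, 192, 184, 193, 194, 190, 150, 176]  (not all equal)
t=9: [134, 125, 137, 123, 121, 131, 177, 152]  (not all equal)
t=10: [191, 193, 191, 194, 194, 190, 155, 179]  (not all equal)
t=11: [127, 122, 125, 121, 121, 130, 173, 148]  (not all equal)
t=12: [193, 194, 194, 194, 194, 190, 160, 182]  (not all equal)
t=13: [123, 121, 121, 121, 121, 130, 168, 143]  (not all equal)
t=14: [194, 195, 195, 195, 194, 191, 167, 186]  (not all equal)
t=15: [121, 118, 118, 118, 121, 128, 160, 136]  (not all equal)
t=16: [194, 195, 195, 195, 194, 192, 175, 190]  (not all equal)
t=17: [121, 118, 118, 118, 121, 125, 150, 129]  (not all equal)
t=18: [194, 195, 195, 195, 194, 193, 184, 193]  (not all equal)
t=19: [120, 118, 118, 118, 120, 123, 136, 123]  (not all equal)
t=20: [195, 195, 195, 195, 195, 194, 191, 194]  (not all equal)
t=21: [118, 118, 118, 118, 118, 121, 125, 121]  (not all equal)
t=22: [195, 195, 195, 195, 195, 194, 194, 194]  (not all equal)
t=23: [118, 118, 118, 118, 118, 120, 121, 120]  (not all equal)
t=24: [195, 195, 195, 195, 195, 195, 195, 195]  (all equal)

Answer: 24
Key observation: Synchronization is absorbing here: once all sites are equal they stay equal, and step 24 is the first all-equal step.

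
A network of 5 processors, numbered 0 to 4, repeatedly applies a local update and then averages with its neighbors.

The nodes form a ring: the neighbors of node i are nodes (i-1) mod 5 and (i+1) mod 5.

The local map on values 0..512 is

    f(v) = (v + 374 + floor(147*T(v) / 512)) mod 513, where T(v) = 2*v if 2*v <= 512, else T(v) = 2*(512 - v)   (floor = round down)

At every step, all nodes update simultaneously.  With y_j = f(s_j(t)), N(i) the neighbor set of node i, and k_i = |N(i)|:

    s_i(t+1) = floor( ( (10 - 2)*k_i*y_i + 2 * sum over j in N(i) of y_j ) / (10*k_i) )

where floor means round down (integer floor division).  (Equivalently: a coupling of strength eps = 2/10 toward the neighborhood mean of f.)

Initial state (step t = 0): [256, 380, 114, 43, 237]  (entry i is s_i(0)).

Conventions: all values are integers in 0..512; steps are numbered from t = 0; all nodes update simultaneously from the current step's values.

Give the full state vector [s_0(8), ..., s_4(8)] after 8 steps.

Answer: [269, 269, 269, 269, 269]

Derivation:
t=0: [256, 380, 114, 43, 237]
t=1: [266, 283, 107, 380, 257]
t=2: [268, 249, 82, 282, 269]
t=3: [267, 278, 455, 297, 269]
t=4: [268, 280, 333, 286, 270]
t=5: [269, 275, 291, 277, 269]
t=6: [269, 272, 276, 272, 269]
t=7: [269, 270, 271, 270, 269]
t=8: [269, 269, 269, 269, 269]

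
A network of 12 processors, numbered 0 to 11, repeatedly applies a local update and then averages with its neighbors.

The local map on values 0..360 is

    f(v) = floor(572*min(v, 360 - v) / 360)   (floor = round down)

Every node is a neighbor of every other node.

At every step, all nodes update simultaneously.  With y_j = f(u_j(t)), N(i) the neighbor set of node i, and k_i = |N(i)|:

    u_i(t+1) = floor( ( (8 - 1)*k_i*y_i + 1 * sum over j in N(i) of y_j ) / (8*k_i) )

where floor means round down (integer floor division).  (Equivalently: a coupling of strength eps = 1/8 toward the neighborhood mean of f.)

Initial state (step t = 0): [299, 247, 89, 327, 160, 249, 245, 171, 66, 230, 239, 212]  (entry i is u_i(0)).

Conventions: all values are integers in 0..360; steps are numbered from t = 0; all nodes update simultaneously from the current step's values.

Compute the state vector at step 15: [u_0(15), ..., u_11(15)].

Answer: [233, 153, 153, 198, 223, 153, 141, 262, 265, 173, 166, 253]

Derivation:
t=0: [299, 247, 89, 327, 160, 249, 245, 171, 66, 230, 239, 212]
t=1: [106, 178, 145, 68, 243, 175, 180, 257, 113, 201, 189, 226]
t=2: [174, 273, 228, 122, 189, 269, 276, 170, 184, 247, 263, 212]
t=3: [266, 147, 208, 194, 262, 152, 143, 261, 269, 182, 161, 231]
t=4: [157, 230, 237, 256, 162, 237, 225, 164, 153, 272, 249, 205]
t=5: [243, 206, 197, 171, 250, 197, 213, 253, 238, 148, 180, 241]
t=6: [190, 241, 253, 264, 180, 253, 231, 177, 197, 233, 277, 193]
t=7: [262, 192, 176, 160, 276, 176, 205, 271, 252, 202, 142, 258]
t=8: [162, 258, 270, 248, 143, 270, 241, 150, 176, 245, 223, 169]
t=9: [250, 168, 151, 181, 224, 151, 191, 233, 269, 185, 215, 259]
t=10: [180, 260, 237, 275, 217, 237, 262, 204, 155, 270, 229, 168]
t=11: [274, 164, 196, 144, 224, 196, 161, 241, 240, 151, 207, 257]
t=12: [147, 254, 254, 226, 216, 254, 250, 193, 194, 236, 239, 170]
t=13: [230, 173, 173, 211, 225, 173, 179, 257, 255, 198, 194, 262]
t=14: [209, 268, 268, 235, 216, 268, 276, 172, 174, 253, 258, 165]
t=15: [233, 153, 153, 198, 223, 153, 141, 262, 265, 173, 166, 253]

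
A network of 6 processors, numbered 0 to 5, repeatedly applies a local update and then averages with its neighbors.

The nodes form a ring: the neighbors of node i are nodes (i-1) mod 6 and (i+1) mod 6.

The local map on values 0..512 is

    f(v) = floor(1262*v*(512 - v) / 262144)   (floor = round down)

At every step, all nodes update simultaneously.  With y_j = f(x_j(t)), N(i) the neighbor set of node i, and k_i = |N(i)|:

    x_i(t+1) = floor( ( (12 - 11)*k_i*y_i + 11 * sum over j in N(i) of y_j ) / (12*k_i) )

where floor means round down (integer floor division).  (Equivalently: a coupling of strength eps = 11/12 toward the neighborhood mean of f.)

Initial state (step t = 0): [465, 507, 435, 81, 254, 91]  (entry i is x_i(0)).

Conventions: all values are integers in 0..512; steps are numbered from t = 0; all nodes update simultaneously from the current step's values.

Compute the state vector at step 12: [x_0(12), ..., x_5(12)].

Answer: [304, 304, 304, 304, 304, 304]

Derivation:
t=0: [465, 507, 435, 81, 254, 91]
t=1: [98, 122, 95, 232, 187, 207]
t=2: [260, 195, 263, 246, 306, 248]
t=3: [306, 313, 306, 309, 314, 309]
t=4: [300, 302, 300, 301, 300, 301]
t=5: [305, 305, 305, 305, 305, 305]
t=6: [303, 303, 303, 303, 303, 303]
t=7: [304, 304, 304, 304, 304, 304]
t=8: [304, 304, 304, 304, 304, 304]
t=9: [304, 304, 304, 304, 304, 304]
t=10: [304, 304, 304, 304, 304, 304]
t=11: [304, 304, 304, 304, 304, 304]
t=12: [304, 304, 304, 304, 304, 304]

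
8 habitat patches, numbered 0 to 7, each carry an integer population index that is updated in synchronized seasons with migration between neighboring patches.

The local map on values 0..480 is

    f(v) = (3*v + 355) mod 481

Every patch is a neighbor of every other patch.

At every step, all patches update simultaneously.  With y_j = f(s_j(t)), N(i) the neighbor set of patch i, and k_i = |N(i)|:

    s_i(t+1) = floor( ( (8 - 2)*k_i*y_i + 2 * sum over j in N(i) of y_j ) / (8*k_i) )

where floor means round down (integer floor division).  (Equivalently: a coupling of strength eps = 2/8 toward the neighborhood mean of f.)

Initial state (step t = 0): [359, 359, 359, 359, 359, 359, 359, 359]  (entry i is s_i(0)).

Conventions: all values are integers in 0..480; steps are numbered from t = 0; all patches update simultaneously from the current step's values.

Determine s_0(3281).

Simulating step by step:
t=0: [359, 359, 359, 359, 359, 359, 359, 359]
t=1: [470, 470, 470, 470, 470, 470, 470, 470]
t=2: [322, 322, 322, 322, 322, 322, 322, 322]
t=3: [359, 359, 359, 359, 359, 359, 359, 359]

Answer: s_0(3281) = 322
Key observation: The state at step 0, [359, 359, 359, 359, 359, 359, 359, 359], reappears at step 3: the system is in a cycle of period 3 from step 0 on.  Therefore the state at step 3281 equals the state at step 0 + ((3281 - 0) mod 3) = 2, which is [322, 322, 322, 322, 322, 322, 322, 322].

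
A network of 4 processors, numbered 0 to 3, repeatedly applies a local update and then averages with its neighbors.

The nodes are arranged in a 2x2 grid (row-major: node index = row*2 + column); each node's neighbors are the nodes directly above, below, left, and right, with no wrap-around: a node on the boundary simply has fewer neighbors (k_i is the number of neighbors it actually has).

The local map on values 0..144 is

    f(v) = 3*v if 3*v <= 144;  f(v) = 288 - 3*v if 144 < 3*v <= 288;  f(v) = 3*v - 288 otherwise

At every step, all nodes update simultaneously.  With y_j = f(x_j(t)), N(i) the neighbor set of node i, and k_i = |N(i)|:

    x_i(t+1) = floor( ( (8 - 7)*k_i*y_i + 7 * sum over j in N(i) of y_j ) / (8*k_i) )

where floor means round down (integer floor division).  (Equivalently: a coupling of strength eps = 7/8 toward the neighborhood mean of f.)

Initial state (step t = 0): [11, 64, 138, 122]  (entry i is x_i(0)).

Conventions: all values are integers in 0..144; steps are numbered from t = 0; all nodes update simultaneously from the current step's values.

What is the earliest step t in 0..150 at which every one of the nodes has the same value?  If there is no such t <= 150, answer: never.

Answer: 28
Key observation: Synchronization is absorbing here: once all nodes are equal they stay equal, and step 28 is the first all-equal step.

Derivation:
t=0: [11, 64, 138, 122]  (not all equal)
t=1: [101, 60, 64, 106]  (not all equal)
t=2: [91, 33, 31, 93]  (not all equal)
t=3: [85, 22, 22, 85]  (not all equal)
t=4: [61, 37, 37, 61]  (not all equal)
t=5: [110, 105, 105, 110]  (not all equal)
t=6: [28, 40, 40, 28]  (not all equal)
t=7: [115, 88, 88, 115]  (not all equal)
t=8: [28, 52, 52, 28]  (not all equal)
t=9: [126, 90, 90, 126]  (not all equal)
t=10: [27, 81, 81, 27]  (not all equal)
t=11: [49, 76, 76, 49]  (not all equal)
t=12: [70, 130, 130, 70]  (not all equal)
t=13: [99, 81, 81, 99]  (not all equal)
t=14: [40, 13, 13, 40]  (not all equal)
t=15: [49, 109, 109, 49]  (not all equal)
t=16: [51, 128, 128, 51]  (not all equal)
t=17: [100, 130, 130, 100]  (not all equal)
t=18: [90, 23, 23, 90]  (not all equal)
t=19: [62, 24, 24, 62]  (not all equal)
t=20: [75, 98, 98, 75]  (not all equal)
t=21: [13, 55, 55, 13]  (not all equal)
t=22: [112, 49, 49, 112]  (not all equal)
t=23: [129, 59, 59, 129]  (not all equal)
t=24: [109, 100, 100, 109]  (not all equal)
t=25: [15, 35, 35, 15]  (not all equal)
t=26: [97, 52, 52, 97]  (not all equal)
t=27: [115, 19, 19, 115]  (not all equal)
t=28: [57, 57, 57, 57]  (all equal)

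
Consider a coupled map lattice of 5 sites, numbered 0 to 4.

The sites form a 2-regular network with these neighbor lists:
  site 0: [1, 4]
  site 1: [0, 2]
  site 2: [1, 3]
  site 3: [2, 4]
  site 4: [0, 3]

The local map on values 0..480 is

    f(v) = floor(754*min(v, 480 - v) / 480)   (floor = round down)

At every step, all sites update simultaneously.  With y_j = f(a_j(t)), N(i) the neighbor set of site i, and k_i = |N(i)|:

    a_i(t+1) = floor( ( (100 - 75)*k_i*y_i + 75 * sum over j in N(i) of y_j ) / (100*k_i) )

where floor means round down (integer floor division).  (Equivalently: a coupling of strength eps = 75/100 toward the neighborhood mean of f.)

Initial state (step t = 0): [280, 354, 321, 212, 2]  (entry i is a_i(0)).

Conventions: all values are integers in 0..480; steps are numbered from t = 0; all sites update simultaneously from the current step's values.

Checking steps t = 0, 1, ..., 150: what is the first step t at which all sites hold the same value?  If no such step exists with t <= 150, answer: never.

Simulating step by step:
t=0: [280, 354, 321, 212, 2]  (not all equal)
t=1: [153, 260, 261, 177, 243]  (not all equal)
t=2: [328, 305, 319, 338, 287]  (not all equal)
t=3: [275, 252, 249, 263, 248]  (not all equal)
t=4: [351, 346, 352, 357, 339]  (not all equal)
t=5: [212, 203, 201, 206, 203]  (not all equal)
t=6: [321, 322, 319, 318, 325]  (not all equal)
t=7: [246, 249, 251, 249, 249]  (not all equal)
t=8: [363, 362, 361, 360, 363]  (not all equal)
t=9: [183, 184, 186, 185, 184]  (not all equal)
t=10: [288, 289, 290, 290, 288]  (not all equal)
t=11: [300, 299, 298, 299, 299]  (not all equal)
t=12: [283, 283, 284, 284, 283]  (not all equal)
t=13: [309, 308, 307, 307, 308]  (not all equal)
t=14: [269, 269, 270, 270, 269]  (not all equal)
t=15: [331, 330, 329, 329, 330]  (not all equal)
t=16: [234, 235, 236, 236, 235]  (not all equal)
t=17: [368, 368, 369, 369, 368]  (not all equal)
t=18: [175, 174, 174, 174, 174]  (not all equal)
t=19: [273, 273, 273, 273, 273]  (all equal)

Answer: 19
Key observation: Synchronization is absorbing here: once all sites are equal they stay equal, and step 19 is the first all-equal step.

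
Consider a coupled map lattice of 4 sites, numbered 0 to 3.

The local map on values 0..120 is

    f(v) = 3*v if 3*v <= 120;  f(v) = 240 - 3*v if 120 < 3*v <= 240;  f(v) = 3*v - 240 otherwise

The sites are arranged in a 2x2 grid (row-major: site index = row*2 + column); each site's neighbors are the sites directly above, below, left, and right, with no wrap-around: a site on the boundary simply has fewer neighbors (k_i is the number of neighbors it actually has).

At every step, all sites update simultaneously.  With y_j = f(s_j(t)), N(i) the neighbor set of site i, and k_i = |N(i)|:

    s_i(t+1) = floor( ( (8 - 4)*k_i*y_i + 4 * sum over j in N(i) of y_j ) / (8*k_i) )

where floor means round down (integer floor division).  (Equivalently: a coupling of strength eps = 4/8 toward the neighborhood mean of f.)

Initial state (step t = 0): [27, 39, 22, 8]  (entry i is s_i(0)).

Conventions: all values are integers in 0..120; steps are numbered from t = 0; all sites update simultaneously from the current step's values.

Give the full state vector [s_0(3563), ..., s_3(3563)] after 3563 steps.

Answer: [81, 81, 81, 81]
Key observation: The state at step 3, [81, 81, 81, 81], reappears at step 7: the system is in a cycle of period 4 from step 3 on.  Therefore the state at step 3563 equals the state at step 3 + ((3563 - 3) mod 4) = 3, which is [81, 81, 81, 81].

Derivation:
t=0: [27, 39, 22, 8]
t=1: [86, 84, 59, 57]
t=2: [27, 27, 53, 53]
t=3: [81, 81, 81, 81]
t=4: [3, 3, 3, 3]
t=5: [9, 9, 9, 9]
t=6: [27, 27, 27, 27]
t=7: [81, 81, 81, 81]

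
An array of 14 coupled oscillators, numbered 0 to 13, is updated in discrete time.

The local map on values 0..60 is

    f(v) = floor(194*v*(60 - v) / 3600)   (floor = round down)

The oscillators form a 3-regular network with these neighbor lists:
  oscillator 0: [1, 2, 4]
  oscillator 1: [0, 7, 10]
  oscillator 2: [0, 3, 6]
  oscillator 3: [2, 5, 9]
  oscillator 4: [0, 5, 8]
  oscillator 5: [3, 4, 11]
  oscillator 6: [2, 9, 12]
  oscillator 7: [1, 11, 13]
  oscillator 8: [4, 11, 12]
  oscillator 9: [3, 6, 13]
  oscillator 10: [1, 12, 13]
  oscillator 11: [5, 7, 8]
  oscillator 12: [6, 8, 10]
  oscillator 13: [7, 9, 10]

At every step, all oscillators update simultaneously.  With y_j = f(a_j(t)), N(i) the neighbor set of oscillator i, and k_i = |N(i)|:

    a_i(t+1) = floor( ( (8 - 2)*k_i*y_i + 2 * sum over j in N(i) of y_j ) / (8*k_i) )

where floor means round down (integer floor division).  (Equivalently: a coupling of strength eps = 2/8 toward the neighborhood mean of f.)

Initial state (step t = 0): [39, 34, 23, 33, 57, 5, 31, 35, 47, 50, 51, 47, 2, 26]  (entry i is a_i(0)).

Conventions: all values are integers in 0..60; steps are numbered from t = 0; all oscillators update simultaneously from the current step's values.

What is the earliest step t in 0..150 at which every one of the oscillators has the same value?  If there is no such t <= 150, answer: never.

Simulating step by step:
t=0: [39, 34, 23, 33, 57, 5, 31, 35, 47, 50, 51, 47, 2, 26]  (not all equal)
t=1: [41, 44, 45, 43, 14, 17, 42, 45, 27, 31, 26, 31, 13, 43]  (not all equal)
t=2: [39, 38, 37, 39, 36, 39, 39, 37, 45, 45, 44, 46, 35, 40]  (not all equal)
t=3: [44, 44, 44, 43, 44, 43, 43, 43, 37, 37, 39, 35, 45, 42]  (not all equal)
t=4: [37, 37, 37, 39, 37, 39, 39, 39, 43, 43, 42, 45, 37, 40]  (not all equal)
t=5: [45, 44, 44, 43, 44, 43, 43, 43, 39, 40, 41, 37, 44, 42]  (not all equal)
t=6: [36, 37, 37, 39, 37, 39, 39, 39, 42, 42, 40, 43, 38, 40]  (not all equal)
t=7: [45, 44, 44, 43, 44, 43, 43, 43, 40, 40, 43, 39, 44, 42]  (not all equal)
t=8: [36, 37, 37, 39, 37, 39, 39, 39, 42, 42, 38, 43, 37, 40]  (not all equal)
t=9: [45, 45, 44, 43, 44, 43, 43, 43, 40, 40, 44, 39, 44, 43]  (not all equal)
t=10: [36, 36, 37, 39, 37, 39, 39, 39, 42, 42, 37, 43, 37, 39]  (not all equal)
t=11: [45, 45, 44, 43, 44, 43, 43, 43, 40, 41, 45, 39, 44, 43]  (not all equal)
t=12: [36, 36, 37, 39, 37, 39, 38, 39, 42, 40, 36, 43, 37, 38]  (not all equal)
t=13: [45, 45, 45, 44, 44, 43, 44, 43, 40, 43, 45, 39, 44, 44]  (not all equal)
t=14: [36, 36, 36, 37, 37, 39, 37, 39, 42, 38, 36, 43, 37, 37]  (not all equal)
t=15: [45, 45, 45, 45, 44, 43, 45, 43, 40, 45, 45, 39, 44, 45]  (not all equal)
t=16: [36, 36, 36, 36, 37, 39, 36, 38, 42, 36, 36, 43, 37, 36]  (not all equal)
t=17: [45, 45, 46, 45, 44, 43, 45, 44, 40, 46, 45, 40, 44, 45]  (not all equal)
t=18: [35, 36, 34, 35, 37, 38, 35, 37, 42, 34, 36, 42, 37, 35]  (not all equal)
t=19: [46, 46, 47, 46, 44, 44, 46, 44, 40, 47, 46, 40, 44, 46]  (not all equal)
t=20: [34, 34, 32, 33, 37, 37, 33, 37, 42, 32, 34, 42, 37, 34]  (not all equal)
t=21: [46, 46, 47, 47, 44, 44, 47, 44, 40, 47, 46, 40, 45, 46]  (not all equal)
t=22: [34, 34, 32, 32, 37, 37, 32, 37, 41, 32, 34, 42, 36, 34]  (not all equal)
t=23: [46, 46, 47, 47, 44, 44, 47, 44, 41, 47, 46, 40, 45, 46]  (not all equal)
t=24: [34, 34, 32, 32, 37, 37, 32, 37, 40, 32, 34, 41, 35, 34]  (not all equal)
t=25: [46, 46, 47, 47, 45, 44, 47, 45, 43, 47, 47, 41, 46, 46]  (not all equal)
t=26: [34, 34, 32, 32, 36, 36, 32, 36, 38, 32, 32, 40, 34, 33]  (not all equal)
t=27: [47, 47, 47, 47, 46, 45, 47, 46, 45, 48, 47, 43, 47, 47]  (not all equal)
t=28: [32, 32, 32, 32, 34, 35, 31, 34, 35, 31, 32, 38, 32, 32]  (not all equal)
t=29: [47, 47, 48, 47, 47, 46, 48, 47, 46, 48, 48, 45, 47, 47]  (not all equal)
t=30: [31, 31, 31, 32, 32, 33, 31, 32, 33, 31, 31, 35, 32, 31]  (not all equal)
t=31: [48, 48, 48, 48, 48, 47, 48, 47, 47, 48, 48, 47, 48, 48]  (not all equal)
t=32: [31, 31, 31, 31, 31, 31, 31, 31, 31, 31, 31, 32, 31, 31]  (not all equal)
t=33: [48, 48, 48, 48, 48, 48, 48, 48, 48, 48, 48, 48, 48, 48]  (all equal)

Answer: 33
Key observation: Synchronization is absorbing here: once all oscillators are equal they stay equal, and step 33 is the first all-equal step.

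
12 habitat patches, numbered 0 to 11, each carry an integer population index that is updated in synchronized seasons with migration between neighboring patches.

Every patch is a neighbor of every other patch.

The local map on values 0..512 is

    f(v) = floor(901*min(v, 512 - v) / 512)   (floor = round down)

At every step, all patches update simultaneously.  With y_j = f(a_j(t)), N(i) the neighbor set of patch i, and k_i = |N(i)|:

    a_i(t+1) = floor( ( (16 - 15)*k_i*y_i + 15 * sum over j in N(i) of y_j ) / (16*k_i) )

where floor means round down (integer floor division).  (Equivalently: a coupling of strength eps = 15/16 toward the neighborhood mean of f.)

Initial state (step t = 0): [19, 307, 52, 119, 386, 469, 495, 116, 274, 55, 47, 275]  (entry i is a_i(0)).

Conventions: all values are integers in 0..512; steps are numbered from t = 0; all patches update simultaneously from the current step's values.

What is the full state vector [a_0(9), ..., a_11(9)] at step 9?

Answer: [367, 368, 367, 368, 368, 367, 367, 368, 368, 367, 367, 368]

Derivation:
t=0: [19, 307, 52, 119, 386, 469, 495, 116, 274, 55, 47, 275]
t=1: [189, 182, 188, 185, 185, 188, 189, 185, 180, 188, 188, 181]
t=2: [325, 326, 325, 326, 326, 325, 325, 326, 326, 325, 325, 326]
t=3: [327, 328, 327, 328, 328, 327, 327, 328, 328, 327, 327, 328]
t=4: [323, 324, 323, 324, 324, 323, 323, 324, 324, 323, 323, 324]
t=5: [330, 331, 330, 331, 331, 330, 330, 331, 331, 330, 330, 331]
t=6: [318, 319, 318, 319, 319, 318, 318, 319, 319, 318, 318, 319]
t=7: [339, 340, 339, 340, 340, 339, 339, 340, 340, 339, 339, 340]
t=8: [302, 303, 302, 303, 303, 302, 302, 303, 303, 302, 302, 303]
t=9: [367, 368, 367, 368, 368, 367, 367, 368, 368, 367, 367, 368]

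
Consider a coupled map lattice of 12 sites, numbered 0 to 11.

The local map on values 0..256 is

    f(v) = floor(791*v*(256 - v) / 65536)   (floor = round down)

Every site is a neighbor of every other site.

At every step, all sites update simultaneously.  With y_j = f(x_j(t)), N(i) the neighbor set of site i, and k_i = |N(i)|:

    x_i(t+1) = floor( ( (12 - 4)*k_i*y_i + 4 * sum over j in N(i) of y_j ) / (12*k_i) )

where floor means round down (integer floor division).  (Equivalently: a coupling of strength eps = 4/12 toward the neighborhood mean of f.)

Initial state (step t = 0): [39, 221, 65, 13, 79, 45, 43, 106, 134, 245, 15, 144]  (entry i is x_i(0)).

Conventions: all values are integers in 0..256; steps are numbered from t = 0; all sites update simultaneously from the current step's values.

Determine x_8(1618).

Simulating step by step:
t=0: [39, 221, 65, 13, 79, 45, 43, 106, 134, 245, 15, 144]
t=1: [108, 102, 138, 67, 150, 115, 113, 164, 168, 63, 70, 166]
t=2: [187, 185, 189, 161, 186, 189, 189, 181, 178, 158, 165, 179]
t=3: [158, 160, 156, 176, 159, 156, 156, 163, 166, 178, 174, 165]
t=4: [184, 183, 185, 173, 184, 185, 185, 181, 180, 172, 175, 181]
t=5: [160, 161, 160, 169, 160, 160, 160, 163, 164, 170, 168, 163]
t=6: [183, 183, 183, 178, 183, 183, 183, 182, 182, 178, 179, 182]
t=7: [161, 161, 161, 165, 161, 161, 161, 162, 162, 165, 164, 162]
t=8: [183, 183, 183, 181, 183, 183, 183, 183, 183, 181, 182, 183]
t=9: [161, 161, 161, 162, 161, 161, 161, 161, 161, 162, 161, 161]
t=10: [183, 183, 183, 183, 183, 183, 183, 183, 183, 183, 183, 183]
t=11: [161, 161, 161, 161, 161, 161, 161, 161, 161, 161, 161, 161]
t=12: [184, 184, 184, 184, 184, 184, 184, 184, 184, 184, 184, 184]
t=13: [159, 159, 159, 159, 159, 159, 159, 159, 159, 159, 159, 159]
t=14: [186, 186, 186, 186, 186, 186, 186, 186, 186, 186, 186, 186]
t=15: [157, 157, 157, 157, 157, 157, 157, 157, 157, 157, 157, 157]
t=16: [187, 187, 187, 187, 187, 187, 187, 187, 187, 187, 187, 187]
t=17: [155, 155, 155, 155, 155, 155, 155, 155, 155, 155, 155, 155]
t=18: [188, 188, 188, 188, 188, 188, 188, 188, 188, 188, 188, 188]
t=19: [154, 154, 154, 154, 154, 154, 154, 154, 154, 154, 154, 154]
t=20: [189, 189, 189, 189, 189, 189, 189, 189, 189, 189, 189, 189]
t=21: [152, 152, 152, 152, 152, 152, 152, 152, 152, 152, 152, 152]
t=22: [190, 190, 190, 190, 190, 190, 190, 190, 190, 190, 190, 190]
t=23: [151, 151, 151, 151, 151, 151, 151, 151, 151, 151, 151, 151]
t=24: [191, 191, 191, 191, 191, 191, 191, 191, 191, 191, 191, 191]
t=25: [149, 149, 149, 149, 149, 149, 149, 149, 149, 149, 149, 149]
t=26: [192, 192, 192, 192, 192, 192, 192, 192, 192, 192, 192, 192]
t=27: [148, 148, 148, 148, 148, 148, 148, 148, 148, 148, 148, 148]
t=28: [192, 192, 192, 192, 192, 192, 192, 192, 192, 192, 192, 192]

Answer: x_8(1618) = 192
Key observation: The state at step 26, [192, 192, 192, 192, 192, 192, 192, 192, 192, 192, 192, 192], reappears at step 28: the system is in a cycle of period 2 from step 26 on.  Therefore the state at step 1618 equals the state at step 26 + ((1618 - 26) mod 2) = 26, which is [192, 192, 192, 192, 192, 192, 192, 192, 192, 192, 192, 192].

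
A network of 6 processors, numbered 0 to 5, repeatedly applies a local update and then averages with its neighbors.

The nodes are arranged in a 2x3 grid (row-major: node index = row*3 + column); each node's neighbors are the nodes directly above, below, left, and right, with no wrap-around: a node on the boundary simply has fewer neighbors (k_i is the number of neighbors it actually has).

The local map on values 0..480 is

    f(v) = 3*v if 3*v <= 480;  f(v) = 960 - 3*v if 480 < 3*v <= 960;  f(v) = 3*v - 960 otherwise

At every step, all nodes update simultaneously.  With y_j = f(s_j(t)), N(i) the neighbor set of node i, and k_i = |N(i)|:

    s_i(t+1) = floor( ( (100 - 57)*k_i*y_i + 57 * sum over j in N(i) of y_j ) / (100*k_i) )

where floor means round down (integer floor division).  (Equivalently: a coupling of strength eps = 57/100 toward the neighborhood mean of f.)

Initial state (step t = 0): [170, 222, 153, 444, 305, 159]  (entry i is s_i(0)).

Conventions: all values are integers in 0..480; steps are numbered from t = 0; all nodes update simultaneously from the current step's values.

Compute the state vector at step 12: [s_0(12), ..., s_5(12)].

Simulating step by step:
t=0: [170, 222, 153, 444, 305, 159]
t=1: [383, 307, 417, 301, 236, 348]
t=2: [108, 155, 160, 150, 142, 190]
t=3: [400, 433, 450, 407, 431, 425]
t=4: [274, 328, 354, 275, 317, 341]
t=5: [104, 57, 68, 99, 46, 58]
t=6: [267, 197, 186, 255, 181, 172]
t=7: [229, 344, 404, 248, 370, 424]
t=8: [199, 159, 217, 213, 178, 248]
t=9: [383, 413, 330, 362, 375, 302]
t=10: [196, 192, 107, 155, 158, 78]
t=11: [401, 386, 314, 441, 409, 327]
t=12: [264, 185, 70, 301, 225, 90]

Answer: [264, 185, 70, 301, 225, 90]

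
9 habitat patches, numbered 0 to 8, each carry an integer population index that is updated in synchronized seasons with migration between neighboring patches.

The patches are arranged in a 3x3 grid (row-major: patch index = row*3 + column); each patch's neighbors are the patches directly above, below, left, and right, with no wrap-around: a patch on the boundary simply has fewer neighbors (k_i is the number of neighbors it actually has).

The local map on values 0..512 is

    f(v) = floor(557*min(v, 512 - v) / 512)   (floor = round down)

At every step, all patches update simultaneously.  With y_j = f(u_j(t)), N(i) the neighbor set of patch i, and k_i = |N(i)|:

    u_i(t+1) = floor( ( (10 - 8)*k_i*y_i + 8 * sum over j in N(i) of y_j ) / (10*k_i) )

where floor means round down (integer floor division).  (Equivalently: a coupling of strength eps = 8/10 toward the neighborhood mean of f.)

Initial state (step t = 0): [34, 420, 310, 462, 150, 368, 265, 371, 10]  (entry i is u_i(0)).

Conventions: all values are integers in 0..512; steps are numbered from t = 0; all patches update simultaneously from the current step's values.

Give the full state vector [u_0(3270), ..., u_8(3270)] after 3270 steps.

Answer: [263, 263, 263, 263, 263, 263, 264, 263, 264]
Key observation: The state at step 10, [263, 263, 263, 263, 263, 263, 264, 263, 264], reappears at step 12: the system is in a cycle of period 2 from step 10 on.  Therefore the state at step 3270 equals the state at step 10 + ((3270 - 10) mod 2) = 10, which is [263, 263, 263, 263, 263, 263, 264, 263, 264].

Derivation:
t=0: [34, 420, 310, 462, 150, 368, 265, 371, 10]
t=1: [68, 131, 146, 135, 125, 135, 136, 148, 125]
t=2: [129, 126, 146, 123, 146, 143, 152, 143, 149]
t=3: [136, 149, 148, 150, 147, 158, 148, 160, 156]
t=4: [159, 156, 165, 157, 165, 164, 167, 165, 171]
t=5: [170, 175, 174, 175, 175, 180, 175, 181, 180]
t=6: [188, 188, 191, 188, 192, 192, 192, 192, 195]
t=7: [204, 205, 206, 206, 206, 208, 206, 209, 208]
t=8: [223, 223, 224, 223, 224, 224, 225, 225, 226]
t=9: [242, 242, 242, 242, 242, 243, 243, 244, 243]
t=10: [263, 263, 263, 263, 263, 263, 264, 263, 264]
t=11: [270, 270, 270, 269, 270, 269, 269, 269, 269]
t=12: [263, 263, 263, 263, 263, 263, 264, 263, 264]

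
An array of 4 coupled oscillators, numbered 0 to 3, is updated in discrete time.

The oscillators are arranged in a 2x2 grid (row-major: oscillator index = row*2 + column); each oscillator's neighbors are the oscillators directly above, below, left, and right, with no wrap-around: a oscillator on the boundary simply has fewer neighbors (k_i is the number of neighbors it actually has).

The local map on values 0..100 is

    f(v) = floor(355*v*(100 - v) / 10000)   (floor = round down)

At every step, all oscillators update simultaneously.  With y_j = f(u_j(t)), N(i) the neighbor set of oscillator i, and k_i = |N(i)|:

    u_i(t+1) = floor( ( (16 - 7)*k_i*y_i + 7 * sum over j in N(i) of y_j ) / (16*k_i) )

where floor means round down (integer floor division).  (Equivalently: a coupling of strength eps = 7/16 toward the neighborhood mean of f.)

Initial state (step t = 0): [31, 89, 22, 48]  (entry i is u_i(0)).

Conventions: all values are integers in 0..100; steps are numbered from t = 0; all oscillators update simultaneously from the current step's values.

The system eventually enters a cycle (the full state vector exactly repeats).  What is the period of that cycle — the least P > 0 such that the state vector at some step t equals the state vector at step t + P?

Answer: 2
Key observation: The state at step 8, [86, 86, 86, 86], reappears at step 10 — and no state repeats earlier — so the cycle the system enters has period 2.

Derivation:
t=0: [31, 89, 22, 48]
t=1: [62, 54, 69, 70]
t=2: [82, 83, 76, 77]
t=3: [54, 53, 60, 59]
t=4: [87, 87, 85, 85]
t=5: [41, 41, 43, 43]
t=6: [85, 85, 86, 86]
t=7: [44, 44, 42, 42]
t=8: [86, 86, 86, 86]
t=9: [42, 42, 42, 42]
t=10: [86, 86, 86, 86]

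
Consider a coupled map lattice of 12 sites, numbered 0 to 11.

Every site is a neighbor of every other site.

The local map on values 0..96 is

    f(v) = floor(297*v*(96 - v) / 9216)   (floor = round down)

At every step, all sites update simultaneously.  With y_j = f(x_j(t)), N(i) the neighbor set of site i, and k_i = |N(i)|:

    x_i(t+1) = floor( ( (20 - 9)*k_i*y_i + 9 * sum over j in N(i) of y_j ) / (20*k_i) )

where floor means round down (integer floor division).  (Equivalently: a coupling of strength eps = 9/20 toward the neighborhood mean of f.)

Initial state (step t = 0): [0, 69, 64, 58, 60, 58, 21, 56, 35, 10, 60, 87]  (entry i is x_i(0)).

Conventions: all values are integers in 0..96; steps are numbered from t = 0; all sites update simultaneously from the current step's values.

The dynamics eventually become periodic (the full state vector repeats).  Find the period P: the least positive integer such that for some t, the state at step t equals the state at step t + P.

Answer: 2
Key observation: The state at step 6, [68, 68, 68, 68, 68, 68, 68, 68, 68, 68, 68, 68], reappears at step 8 — and no state repeats earlier — so the cycle the system enters has period 2.

Derivation:
t=0: [0, 69, 64, 58, 60, 58, 21, 56, 35, 10, 60, 87]
t=1: [26, 57, 60, 62, 61, 62, 51, 63, 61, 40, 61, 39]
t=2: [62, 69, 68, 67, 68, 67, 70, 67, 68, 70, 68, 69]
t=3: [64, 60, 61, 61, 61, 61, 59, 61, 61, 59, 61, 60]
t=4: [67, 68, 68, 68, 68, 68, 69, 68, 68, 69, 68, 68]
t=5: [61, 60, 60, 60, 60, 60, 60, 60, 60, 60, 60, 60]
t=6: [68, 68, 68, 68, 68, 68, 68, 68, 68, 68, 68, 68]
t=7: [61, 61, 61, 61, 61, 61, 61, 61, 61, 61, 61, 61]
t=8: [68, 68, 68, 68, 68, 68, 68, 68, 68, 68, 68, 68]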